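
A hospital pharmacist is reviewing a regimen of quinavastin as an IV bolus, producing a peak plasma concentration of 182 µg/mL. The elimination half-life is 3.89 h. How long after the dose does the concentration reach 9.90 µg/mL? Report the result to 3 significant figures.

k = ln 2 / 3.89 = 0.1782 h⁻¹
C(t) = C₀ e^(−kt)  ⇒  t = ln(C₀/C) / k
t = ln(182/9.90) / 0.1782 = 2.911 / 0.1782 ≈ 16.3 hours

16.3 hours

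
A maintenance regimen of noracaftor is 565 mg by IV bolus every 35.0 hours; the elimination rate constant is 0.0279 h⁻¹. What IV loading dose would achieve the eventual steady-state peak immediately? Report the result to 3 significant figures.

Accumulation ratio R = 1 / (1 − e^(−kτ)) = 1 / (1 − e^(−0.02790×35.0)) = 1 / (1 − 0.3766) = 1.604
Loading dose = maintenance dose × R = 565 × 1.604 ≈ 906 mg

906 mg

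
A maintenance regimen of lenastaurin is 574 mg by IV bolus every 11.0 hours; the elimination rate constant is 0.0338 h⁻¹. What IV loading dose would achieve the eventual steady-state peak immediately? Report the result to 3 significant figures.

1850 mg

Accumulation ratio R = 1 / (1 − e^(−kτ)) = 1 / (1 − e^(−0.03380×11.0)) = 1 / (1 − 0.6895) = 3.221
Loading dose = maintenance dose × R = 574 × 3.221 ≈ 1850 mg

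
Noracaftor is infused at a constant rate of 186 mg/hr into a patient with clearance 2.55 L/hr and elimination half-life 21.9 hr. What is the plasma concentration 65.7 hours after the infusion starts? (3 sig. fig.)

Css = rate / CL = 186 / 2.55 = 72.94 µg/mL
k = ln 2 / 21.9 = 0.03165 hr⁻¹
C(t) = Css (1 − e^(−kt)) = 72.94 × (1 − e^(−2.079)) = 72.94 × 0.8750 ≈ 63.8 µg/mL

63.8 µg/mL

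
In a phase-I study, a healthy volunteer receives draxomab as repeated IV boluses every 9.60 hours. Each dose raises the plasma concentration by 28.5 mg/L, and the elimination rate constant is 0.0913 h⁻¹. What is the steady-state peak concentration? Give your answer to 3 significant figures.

Fraction remaining after one interval: e^(−kτ) = e^(−0.09130 × 9.60) = 0.4162
R = 1 / (1 − 0.4162) = 1.713
Css,max = 28.5 × 1.713 ≈ 48.8 mg/L

48.8 mg/L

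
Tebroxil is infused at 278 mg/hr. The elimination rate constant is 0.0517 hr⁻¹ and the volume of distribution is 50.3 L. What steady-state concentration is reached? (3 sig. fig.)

107 µg/mL

CL = k · V = 0.0517 × 50.3 = 2.601 L/hr
Css = rate / CL = 278 / 2.601 ≈ 107 µg/mL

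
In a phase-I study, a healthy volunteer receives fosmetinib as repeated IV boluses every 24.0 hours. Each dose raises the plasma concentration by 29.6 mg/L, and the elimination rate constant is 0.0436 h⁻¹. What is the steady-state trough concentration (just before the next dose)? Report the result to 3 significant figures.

Fraction remaining after one interval: e^(−kτ) = e^(−0.04360 × 24.0) = 0.3512
R = 1 / (1 − 0.3512) = 1.541
Css,max = 29.6 × 1.541 = 45.62 mg/L
Css,min = Css,max × e^(−kτ) = 45.62 × 0.3512 ≈ 16.0 mg/L

16.0 mg/L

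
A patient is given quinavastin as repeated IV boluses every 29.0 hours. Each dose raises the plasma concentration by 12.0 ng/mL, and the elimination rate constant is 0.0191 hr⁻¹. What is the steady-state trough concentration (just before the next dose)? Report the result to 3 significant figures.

Fraction remaining after one interval: e^(−kτ) = e^(−0.01910 × 29.0) = 0.5747
R = 1 / (1 − 0.5747) = 2.351
Css,max = 12.0 × 2.351 = 28.22 ng/mL
Css,min = Css,max × e^(−kτ) = 28.22 × 0.5747 ≈ 16.2 ng/mL

16.2 ng/mL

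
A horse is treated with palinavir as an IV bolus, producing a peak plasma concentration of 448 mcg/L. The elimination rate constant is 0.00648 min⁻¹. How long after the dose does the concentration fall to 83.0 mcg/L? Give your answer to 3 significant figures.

C(t) = C₀ e^(−kt)  ⇒  t = ln(C₀/C) / k
t = ln(448/83.0) / 0.006480 = 1.686 / 0.006480 ≈ 260 minutes

260 minutes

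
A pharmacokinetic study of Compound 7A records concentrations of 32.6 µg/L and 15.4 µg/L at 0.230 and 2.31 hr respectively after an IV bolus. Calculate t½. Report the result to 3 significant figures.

k = ln(C₁/C₂) / (t₂ − t₁) = ln(32.6/15.4) / (2.31 − 0.230)
  = 0.7499 / 2.080 = 0.3606 hr⁻¹
t½ = ln 2 / k = ln 2 / 0.3606 ≈ 1.92 hours

1.92 hours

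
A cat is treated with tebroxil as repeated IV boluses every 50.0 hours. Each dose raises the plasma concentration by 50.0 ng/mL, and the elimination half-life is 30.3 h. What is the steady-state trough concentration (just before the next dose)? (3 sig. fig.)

k = ln 2 / 30.3 = 0.02288 h⁻¹
Fraction remaining after one interval: e^(−kτ) = e^(−0.02288 × 50.0) = 0.3186
R = 1 / (1 − 0.3186) = 1.468
Css,max = 50.0 × 1.468 = 73.38 ng/mL
Css,min = Css,max × e^(−kτ) = 73.38 × 0.3186 ≈ 23.4 ng/mL

23.4 ng/mL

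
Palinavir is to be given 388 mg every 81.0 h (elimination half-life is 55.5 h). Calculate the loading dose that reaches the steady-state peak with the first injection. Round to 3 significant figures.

610 mg

k = ln 2 / 55.5 = 0.01249 h⁻¹
Accumulation ratio R = 1 / (1 − e^(−kτ)) = 1 / (1 − e^(−0.01249×81.0)) = 1 / (1 − 0.3636) = 1.571
Loading dose = maintenance dose × R = 388 × 1.571 ≈ 610 mg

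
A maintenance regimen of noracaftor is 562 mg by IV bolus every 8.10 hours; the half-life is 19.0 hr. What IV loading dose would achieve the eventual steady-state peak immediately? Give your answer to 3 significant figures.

2200 mg

k = ln 2 / 19.0 = 0.03648 hr⁻¹
Accumulation ratio R = 1 / (1 − e^(−kτ)) = 1 / (1 − e^(−0.03648×8.10)) = 1 / (1 − 0.7442) = 3.909
Loading dose = maintenance dose × R = 562 × 3.909 ≈ 2200 mg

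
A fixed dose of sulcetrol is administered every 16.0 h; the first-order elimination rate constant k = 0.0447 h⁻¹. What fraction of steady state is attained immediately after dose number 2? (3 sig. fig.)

f_n = 1 − e^(−nkτ) = 1 − e^(−2 × 0.04470 × 16.0) = 1 − e^(−1.430) = 1 − 0.2392 ≈ 0.761

0.761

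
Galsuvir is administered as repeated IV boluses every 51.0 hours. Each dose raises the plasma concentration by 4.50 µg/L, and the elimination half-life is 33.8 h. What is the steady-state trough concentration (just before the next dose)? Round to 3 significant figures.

2.44 µg/L

k = ln 2 / 33.8 = 0.02051 h⁻¹
Fraction remaining after one interval: e^(−kτ) = e^(−0.02051 × 51.0) = 0.3514
R = 1 / (1 − 0.3514) = 1.542
Css,max = 4.50 × 1.542 = 6.938 µg/L
Css,min = Css,max × e^(−kτ) = 6.938 × 0.3514 ≈ 2.44 µg/L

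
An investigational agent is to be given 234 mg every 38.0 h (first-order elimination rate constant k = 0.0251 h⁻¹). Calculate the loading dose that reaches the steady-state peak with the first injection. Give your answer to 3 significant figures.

381 mg

Accumulation ratio R = 1 / (1 − e^(−kτ)) = 1 / (1 − e^(−0.02510×38.0)) = 1 / (1 − 0.3853) = 1.627
Loading dose = maintenance dose × R = 234 × 1.627 ≈ 381 mg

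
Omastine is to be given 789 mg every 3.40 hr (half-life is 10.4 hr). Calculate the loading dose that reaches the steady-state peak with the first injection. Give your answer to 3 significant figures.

k = ln 2 / 10.4 = 0.06665 hr⁻¹
Accumulation ratio R = 1 / (1 − e^(−kτ)) = 1 / (1 − e^(−0.06665×3.40)) = 1 / (1 − 0.7972) = 4.932
Loading dose = maintenance dose × R = 789 × 4.932 ≈ 3890 mg

3890 mg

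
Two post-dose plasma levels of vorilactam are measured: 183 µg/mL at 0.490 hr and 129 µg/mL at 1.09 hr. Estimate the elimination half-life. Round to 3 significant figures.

k = ln(C₁/C₂) / (t₂ − t₁) = ln(183/129) / (1.09 − 0.490)
  = 0.3497 / 0.6000 = 0.5828 hr⁻¹
t½ = ln 2 / k = ln 2 / 0.5828 ≈ 1.19 hours

1.19 hours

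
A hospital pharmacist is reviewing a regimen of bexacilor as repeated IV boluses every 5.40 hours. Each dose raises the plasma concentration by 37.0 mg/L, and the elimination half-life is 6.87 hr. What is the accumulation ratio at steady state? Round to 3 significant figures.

k = ln 2 / 6.87 = 0.1009 hr⁻¹
Fraction remaining after one interval: e^(−kτ) = e^(−0.1009 × 5.40) = 0.5799
R = 1 / (1 − 0.5799) = 1 / 0.4201 ≈ 2.38

2.38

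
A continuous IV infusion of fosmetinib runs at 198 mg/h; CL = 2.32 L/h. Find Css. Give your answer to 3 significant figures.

Css = infusion rate / CL = 198 / 2.32 ≈ 85.3 mg/L

85.3 mg/L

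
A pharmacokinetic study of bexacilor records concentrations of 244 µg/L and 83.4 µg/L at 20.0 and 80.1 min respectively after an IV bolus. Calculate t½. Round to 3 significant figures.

38.8 minutes

k = ln(C₁/C₂) / (t₂ − t₁) = ln(244/83.4) / (80.1 − 20.0)
  = 1.074 / 60.10 = 0.01786 min⁻¹
t½ = ln 2 / k = ln 2 / 0.01786 ≈ 38.8 minutes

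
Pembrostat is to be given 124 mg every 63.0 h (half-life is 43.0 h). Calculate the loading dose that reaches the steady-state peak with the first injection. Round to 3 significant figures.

194 mg

k = ln 2 / 43.0 = 0.01612 h⁻¹
Accumulation ratio R = 1 / (1 − e^(−kτ)) = 1 / (1 − e^(−0.01612×63.0)) = 1 / (1 − 0.3622) = 1.568
Loading dose = maintenance dose × R = 124 × 1.568 ≈ 194 mg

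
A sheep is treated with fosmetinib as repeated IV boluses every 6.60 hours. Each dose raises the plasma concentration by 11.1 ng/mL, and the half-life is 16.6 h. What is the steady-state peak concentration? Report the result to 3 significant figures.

46.1 ng/mL

k = ln 2 / 16.6 = 0.04176 h⁻¹
Fraction remaining after one interval: e^(−kτ) = e^(−0.04176 × 6.60) = 0.7591
R = 1 / (1 − 0.7591) = 4.152
Css,max = 11.1 × 4.152 ≈ 46.1 ng/mL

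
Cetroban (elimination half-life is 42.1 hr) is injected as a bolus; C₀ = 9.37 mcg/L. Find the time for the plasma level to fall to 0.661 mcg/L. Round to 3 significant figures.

161 hours

k = ln 2 / 42.1 = 0.01646 hr⁻¹
C(t) = C₀ e^(−kt)  ⇒  t = ln(C₀/C) / k
t = ln(9.37/0.661) / 0.01646 = 2.652 / 0.01646 ≈ 161 hours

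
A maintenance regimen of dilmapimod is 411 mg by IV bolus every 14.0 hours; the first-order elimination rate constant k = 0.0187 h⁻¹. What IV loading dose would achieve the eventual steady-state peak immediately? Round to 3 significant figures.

Accumulation ratio R = 1 / (1 − e^(−kτ)) = 1 / (1 − e^(−0.01870×14.0)) = 1 / (1 − 0.7697) = 4.342
Loading dose = maintenance dose × R = 411 × 4.342 ≈ 1780 mg

1780 mg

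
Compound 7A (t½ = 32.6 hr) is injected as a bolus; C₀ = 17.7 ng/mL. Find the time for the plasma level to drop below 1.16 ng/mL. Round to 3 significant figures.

128 hours

k = ln 2 / 32.6 = 0.02126 hr⁻¹
C(t) = C₀ e^(−kt)  ⇒  t = ln(C₀/C) / k
t = ln(17.7/1.16) / 0.02126 = 2.725 / 0.02126 ≈ 128 hours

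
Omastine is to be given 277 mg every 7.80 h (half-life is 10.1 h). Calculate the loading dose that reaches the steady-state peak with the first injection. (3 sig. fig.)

k = ln 2 / 10.1 = 0.06863 h⁻¹
Accumulation ratio R = 1 / (1 − e^(−kτ)) = 1 / (1 − e^(−0.06863×7.80)) = 1 / (1 − 0.5855) = 2.413
Loading dose = maintenance dose × R = 277 × 2.413 ≈ 668 mg

668 mg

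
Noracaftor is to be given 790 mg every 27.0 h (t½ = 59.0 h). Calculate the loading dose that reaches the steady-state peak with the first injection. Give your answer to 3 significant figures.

2910 mg

k = ln 2 / 59.0 = 0.01175 h⁻¹
Accumulation ratio R = 1 / (1 − e^(−kτ)) = 1 / (1 − e^(−0.01175×27.0)) = 1 / (1 − 0.7282) = 3.679
Loading dose = maintenance dose × R = 790 × 3.679 ≈ 2910 mg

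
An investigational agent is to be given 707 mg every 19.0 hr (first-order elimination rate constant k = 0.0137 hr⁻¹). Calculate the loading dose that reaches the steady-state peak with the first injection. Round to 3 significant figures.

Accumulation ratio R = 1 / (1 − e^(−kτ)) = 1 / (1 − e^(−0.01370×19.0)) = 1 / (1 − 0.7708) = 4.363
Loading dose = maintenance dose × R = 707 × 4.363 ≈ 3080 mg

3080 mg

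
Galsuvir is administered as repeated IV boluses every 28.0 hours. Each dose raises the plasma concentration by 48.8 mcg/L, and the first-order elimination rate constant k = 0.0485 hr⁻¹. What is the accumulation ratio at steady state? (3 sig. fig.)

Fraction remaining after one interval: e^(−kτ) = e^(−0.04850 × 28.0) = 0.2572
R = 1 / (1 − 0.2572) = 1 / 0.7428 ≈ 1.35

1.35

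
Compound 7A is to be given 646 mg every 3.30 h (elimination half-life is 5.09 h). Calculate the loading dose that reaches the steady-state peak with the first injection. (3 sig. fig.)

k = ln 2 / 5.09 = 0.1362 h⁻¹
Accumulation ratio R = 1 / (1 − e^(−kτ)) = 1 / (1 − e^(−0.1362×3.30)) = 1 / (1 − 0.6380) = 2.763
Loading dose = maintenance dose × R = 646 × 2.763 ≈ 1780 mg

1780 mg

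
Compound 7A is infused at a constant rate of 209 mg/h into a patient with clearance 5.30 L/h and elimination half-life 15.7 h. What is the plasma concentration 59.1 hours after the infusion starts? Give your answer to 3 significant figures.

Css = rate / CL = 209 / 5.30 = 39.43 µg/mL
k = ln 2 / 15.7 = 0.04415 h⁻¹
C(t) = Css (1 − e^(−kt)) = 39.43 × (1 − e^(−2.609)) = 39.43 × 0.9264 ≈ 36.5 µg/mL

36.5 µg/mL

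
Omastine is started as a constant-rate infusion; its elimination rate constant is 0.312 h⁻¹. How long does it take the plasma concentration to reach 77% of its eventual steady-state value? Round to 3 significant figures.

4.71 hours

f = 1 − e^(−kt)  ⇒  t = −ln(1 − f) / k
t = −ln(1 − 0.77) / 0.3120 = 1.470 / 0.3120 ≈ 4.71 hours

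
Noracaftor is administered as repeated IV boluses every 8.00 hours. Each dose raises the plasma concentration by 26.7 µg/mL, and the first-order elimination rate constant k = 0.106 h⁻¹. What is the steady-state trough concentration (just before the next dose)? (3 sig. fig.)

20.0 µg/mL

Fraction remaining after one interval: e^(−kτ) = e^(−0.1060 × 8.00) = 0.4283
R = 1 / (1 − 0.4283) = 1.749
Css,max = 26.7 × 1.749 = 46.70 µg/mL
Css,min = Css,max × e^(−kτ) = 46.70 × 0.4283 ≈ 20.0 µg/mL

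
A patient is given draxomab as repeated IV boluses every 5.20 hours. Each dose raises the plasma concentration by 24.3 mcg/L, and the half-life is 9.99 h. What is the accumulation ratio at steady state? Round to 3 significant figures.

3.30

k = ln 2 / 9.99 = 0.06938 h⁻¹
Fraction remaining after one interval: e^(−kτ) = e^(−0.06938 × 5.20) = 0.6971
R = 1 / (1 − 0.6971) = 1 / 0.3029 ≈ 3.30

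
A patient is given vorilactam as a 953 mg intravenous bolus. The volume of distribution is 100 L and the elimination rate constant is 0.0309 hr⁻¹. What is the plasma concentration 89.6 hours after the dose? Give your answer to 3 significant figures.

C₀ = dose / V = 953 / 100 = 9.530 µg/mL
C(t) = C₀ e^(−kt) = 9.530 × e^(−0.03090 × 89.6) = 9.530 × e^(−2.769) = 9.530 × 0.06275 ≈ 0.598 µg/mL

0.598 µg/mL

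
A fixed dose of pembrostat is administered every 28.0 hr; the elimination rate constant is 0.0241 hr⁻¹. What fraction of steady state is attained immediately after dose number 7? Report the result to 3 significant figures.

f_n = 1 − e^(−nkτ) = 1 − e^(−7 × 0.02410 × 28.0) = 1 − e^(−4.724) = 1 − 0.008883 ≈ 0.991

0.991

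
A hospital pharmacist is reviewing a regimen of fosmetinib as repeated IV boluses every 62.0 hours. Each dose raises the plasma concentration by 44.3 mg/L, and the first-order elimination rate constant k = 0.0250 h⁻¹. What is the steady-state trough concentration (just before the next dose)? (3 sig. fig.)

Fraction remaining after one interval: e^(−kτ) = e^(−0.02500 × 62.0) = 0.2122
R = 1 / (1 − 0.2122) = 1.269
Css,max = 44.3 × 1.269 = 56.24 mg/L
Css,min = Css,max × e^(−kτ) = 56.24 × 0.2122 ≈ 11.9 mg/L

11.9 mg/L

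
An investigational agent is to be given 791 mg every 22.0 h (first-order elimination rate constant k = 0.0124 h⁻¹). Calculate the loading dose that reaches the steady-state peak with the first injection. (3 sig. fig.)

Accumulation ratio R = 1 / (1 − e^(−kτ)) = 1 / (1 − e^(−0.01240×22.0)) = 1 / (1 − 0.7612) = 4.188
Loading dose = maintenance dose × R = 791 × 4.188 ≈ 3310 mg

3310 mg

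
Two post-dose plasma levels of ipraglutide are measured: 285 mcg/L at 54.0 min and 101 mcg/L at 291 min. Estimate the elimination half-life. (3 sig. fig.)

158 minutes

k = ln(C₁/C₂) / (t₂ − t₁) = ln(285/101) / (291 − 54.0)
  = 1.037 / 237.0 = 0.004377 min⁻¹
t½ = ln 2 / k = ln 2 / 0.004377 ≈ 158 minutes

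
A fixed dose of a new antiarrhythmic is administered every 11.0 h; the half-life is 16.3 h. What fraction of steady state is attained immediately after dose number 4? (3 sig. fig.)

0.846

k = ln 2 / 16.3 = 0.04252 h⁻¹
f_n = 1 − e^(−nkτ) = 1 − e^(−4 × 0.04252 × 11.0) = 1 − e^(−1.871) = 1 − 0.1540 ≈ 0.846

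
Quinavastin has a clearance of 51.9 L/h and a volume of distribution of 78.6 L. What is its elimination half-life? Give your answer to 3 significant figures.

1.05 hours

k = CL / V = 51.9 / 78.6 = 0.6603 h⁻¹
t½ = ln 2 / k = ln 2 / 0.6603 ≈ 1.05 hours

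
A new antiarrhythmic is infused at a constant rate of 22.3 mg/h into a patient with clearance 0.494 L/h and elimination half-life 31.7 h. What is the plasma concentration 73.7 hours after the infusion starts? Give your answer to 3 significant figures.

36.1 mg/L

Css = rate / CL = 22.3 / 0.494 = 45.14 mg/L
k = ln 2 / 31.7 = 0.02187 h⁻¹
C(t) = Css (1 − e^(−kt)) = 45.14 × (1 − e^(−1.612)) = 45.14 × 0.8004 ≈ 36.1 mg/L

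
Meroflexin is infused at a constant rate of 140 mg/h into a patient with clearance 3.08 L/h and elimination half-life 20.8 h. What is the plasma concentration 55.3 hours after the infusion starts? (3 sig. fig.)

Css = rate / CL = 140 / 3.08 = 45.45 mg/L
k = ln 2 / 20.8 = 0.03332 h⁻¹
C(t) = Css (1 − e^(−kt)) = 45.45 × (1 − e^(−1.843)) = 45.45 × 0.8416 ≈ 38.3 mg/L

38.3 mg/L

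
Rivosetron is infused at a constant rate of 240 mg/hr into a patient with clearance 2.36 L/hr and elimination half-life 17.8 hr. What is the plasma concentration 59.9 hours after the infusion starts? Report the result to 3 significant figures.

91.8 µg/mL

Css = rate / CL = 240 / 2.36 = 101.7 µg/mL
k = ln 2 / 17.8 = 0.03894 hr⁻¹
C(t) = Css (1 − e^(−kt)) = 101.7 × (1 − e^(−2.333)) = 101.7 × 0.9030 ≈ 91.8 µg/mL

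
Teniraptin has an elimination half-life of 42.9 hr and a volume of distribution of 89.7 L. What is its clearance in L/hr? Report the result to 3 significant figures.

1.45 L/hr

k = ln 2 / t½ = ln 2 / 42.9 = 0.01616 hr⁻¹
CL = k · V = 0.01616 × 89.7 ≈ 1.45 L/hr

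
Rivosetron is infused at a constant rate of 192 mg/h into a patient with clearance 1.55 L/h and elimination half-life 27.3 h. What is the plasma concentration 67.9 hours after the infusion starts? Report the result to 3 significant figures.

Css = rate / CL = 192 / 1.55 = 123.9 µg/mL
k = ln 2 / 27.3 = 0.02539 h⁻¹
C(t) = Css (1 − e^(−kt)) = 123.9 × (1 − e^(−1.724)) = 123.9 × 0.8216 ≈ 102 µg/mL

102 µg/mL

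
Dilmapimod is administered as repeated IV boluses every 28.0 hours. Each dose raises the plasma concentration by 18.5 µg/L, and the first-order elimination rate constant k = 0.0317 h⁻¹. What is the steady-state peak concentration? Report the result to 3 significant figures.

31.4 µg/L

Fraction remaining after one interval: e^(−kτ) = e^(−0.03170 × 28.0) = 0.4116
R = 1 / (1 − 0.4116) = 1.700
Css,max = 18.5 × 1.700 ≈ 31.4 µg/L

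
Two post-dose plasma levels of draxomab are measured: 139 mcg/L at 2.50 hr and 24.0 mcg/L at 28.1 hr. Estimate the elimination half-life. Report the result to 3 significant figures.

k = ln(C₁/C₂) / (t₂ − t₁) = ln(139/24.0) / (28.1 − 2.50)
  = 1.756 / 25.60 = 0.06861 hr⁻¹
t½ = ln 2 / k = ln 2 / 0.06861 ≈ 10.1 hours

10.1 hours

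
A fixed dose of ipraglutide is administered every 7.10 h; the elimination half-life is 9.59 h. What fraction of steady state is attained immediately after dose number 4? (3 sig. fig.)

0.872

k = ln 2 / 9.59 = 0.07228 h⁻¹
f_n = 1 − e^(−nkτ) = 1 − e^(−4 × 0.07228 × 7.10) = 1 − e^(−2.053) = 1 − 0.1284 ≈ 0.872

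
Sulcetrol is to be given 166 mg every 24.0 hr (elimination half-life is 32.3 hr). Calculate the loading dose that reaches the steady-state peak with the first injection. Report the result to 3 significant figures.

412 mg

k = ln 2 / 32.3 = 0.02146 hr⁻¹
Accumulation ratio R = 1 / (1 − e^(−kτ)) = 1 / (1 − e^(−0.02146×24.0)) = 1 / (1 − 0.5975) = 2.484
Loading dose = maintenance dose × R = 166 × 2.484 ≈ 412 mg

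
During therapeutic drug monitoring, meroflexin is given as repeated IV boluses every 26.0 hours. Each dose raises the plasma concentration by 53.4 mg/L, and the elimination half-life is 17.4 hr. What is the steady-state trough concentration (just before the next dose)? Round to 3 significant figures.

29.4 mg/L

k = ln 2 / 17.4 = 0.03984 hr⁻¹
Fraction remaining after one interval: e^(−kτ) = e^(−0.03984 × 26.0) = 0.3550
R = 1 / (1 − 0.3550) = 1.550
Css,max = 53.4 × 1.550 = 82.79 mg/L
Css,min = Css,max × e^(−kτ) = 82.79 × 0.3550 ≈ 29.4 mg/L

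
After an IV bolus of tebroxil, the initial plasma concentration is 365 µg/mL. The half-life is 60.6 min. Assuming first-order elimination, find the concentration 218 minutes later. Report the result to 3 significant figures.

30.2 µg/mL

k = ln 2 / 60.6 = 0.01144 min⁻¹
C(t) = C₀ e^(−kt) = 365 × e^(−0.01144 × 218) = 365 × e^(−2.493) = 365 × 0.08262 ≈ 30.2 µg/mL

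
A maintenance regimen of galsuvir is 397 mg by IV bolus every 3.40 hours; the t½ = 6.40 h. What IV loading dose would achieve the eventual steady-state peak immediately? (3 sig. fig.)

1290 mg

k = ln 2 / 6.40 = 0.1083 h⁻¹
Accumulation ratio R = 1 / (1 − e^(−kτ)) = 1 / (1 − e^(−0.1083×3.40)) = 1 / (1 − 0.6920) = 3.246
Loading dose = maintenance dose × R = 397 × 3.246 ≈ 1290 mg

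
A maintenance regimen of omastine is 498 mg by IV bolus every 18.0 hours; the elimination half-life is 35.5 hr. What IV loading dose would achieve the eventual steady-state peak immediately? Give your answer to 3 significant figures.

1680 mg

k = ln 2 / 35.5 = 0.01953 hr⁻¹
Accumulation ratio R = 1 / (1 − e^(−kτ)) = 1 / (1 − e^(−0.01953×18.0)) = 1 / (1 − 0.7037) = 3.375
Loading dose = maintenance dose × R = 498 × 3.375 ≈ 1680 mg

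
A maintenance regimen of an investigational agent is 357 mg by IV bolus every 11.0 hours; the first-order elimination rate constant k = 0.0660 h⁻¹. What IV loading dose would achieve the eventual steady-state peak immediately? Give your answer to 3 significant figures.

692 mg

Accumulation ratio R = 1 / (1 − e^(−kτ)) = 1 / (1 − e^(−0.06600×11.0)) = 1 / (1 − 0.4838) = 1.937
Loading dose = maintenance dose × R = 357 × 1.937 ≈ 692 mg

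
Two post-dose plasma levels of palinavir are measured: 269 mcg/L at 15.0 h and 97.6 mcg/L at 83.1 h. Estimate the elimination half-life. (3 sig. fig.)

46.6 hours

k = ln(C₁/C₂) / (t₂ − t₁) = ln(269/97.6) / (83.1 − 15.0)
  = 1.014 / 68.10 = 0.01489 h⁻¹
t½ = ln 2 / k = ln 2 / 0.01489 ≈ 46.6 hours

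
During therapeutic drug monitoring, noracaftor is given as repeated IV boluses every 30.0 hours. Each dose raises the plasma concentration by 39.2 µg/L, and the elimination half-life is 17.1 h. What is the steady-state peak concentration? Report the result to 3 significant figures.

k = ln 2 / 17.1 = 0.04053 h⁻¹
Fraction remaining after one interval: e^(−kτ) = e^(−0.04053 × 30.0) = 0.2964
R = 1 / (1 − 0.2964) = 1.421
Css,max = 39.2 × 1.421 ≈ 55.7 µg/L

55.7 µg/L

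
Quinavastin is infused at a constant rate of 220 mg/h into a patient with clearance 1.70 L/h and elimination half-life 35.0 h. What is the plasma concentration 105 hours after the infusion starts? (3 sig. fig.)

113 mg/L

Css = rate / CL = 220 / 1.70 = 129.4 mg/L
k = ln 2 / 35.0 = 0.01980 h⁻¹
C(t) = Css (1 − e^(−kt)) = 129.4 × (1 − e^(−2.079)) = 129.4 × 0.8750 ≈ 113 mg/L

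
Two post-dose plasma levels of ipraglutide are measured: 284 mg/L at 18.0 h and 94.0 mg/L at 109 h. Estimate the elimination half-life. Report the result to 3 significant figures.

k = ln(C₁/C₂) / (t₂ − t₁) = ln(284/94.0) / (109 − 18.0)
  = 1.106 / 91.00 = 0.01215 h⁻¹
t½ = ln 2 / k = ln 2 / 0.01215 ≈ 57.0 hours

57.0 hours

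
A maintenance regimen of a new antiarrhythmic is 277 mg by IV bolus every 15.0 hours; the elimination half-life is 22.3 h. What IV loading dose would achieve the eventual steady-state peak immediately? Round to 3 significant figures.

743 mg

k = ln 2 / 22.3 = 0.03108 h⁻¹
Accumulation ratio R = 1 / (1 − e^(−kτ)) = 1 / (1 − e^(−0.03108×15.0)) = 1 / (1 − 0.6274) = 2.684
Loading dose = maintenance dose × R = 277 × 2.684 ≈ 743 mg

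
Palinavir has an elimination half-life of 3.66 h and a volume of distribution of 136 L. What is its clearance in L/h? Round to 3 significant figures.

k = ln 2 / t½ = ln 2 / 3.66 = 0.1894 h⁻¹
CL = k · V = 0.1894 × 136 ≈ 25.8 L/h

25.8 L/h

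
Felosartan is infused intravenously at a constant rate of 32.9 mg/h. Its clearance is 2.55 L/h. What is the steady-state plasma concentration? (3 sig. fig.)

12.9 mg/L

Css = infusion rate / CL = 32.9 / 2.55 ≈ 12.9 mg/L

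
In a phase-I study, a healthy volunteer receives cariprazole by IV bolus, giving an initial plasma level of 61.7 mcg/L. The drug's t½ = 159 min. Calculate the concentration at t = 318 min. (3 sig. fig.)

15.4 mcg/L

k = ln 2 / 159 = 0.004359 min⁻¹
C(t) = C₀ e^(−kt) = 61.7 × e^(−0.004359 × 318) = 61.7 × e^(−1.386) = 61.7 × 0.2500 ≈ 15.4 mcg/L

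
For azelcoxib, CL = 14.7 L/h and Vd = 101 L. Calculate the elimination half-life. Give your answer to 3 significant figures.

4.76 hours

k = CL / V = 14.7 / 101 = 0.1455 h⁻¹
t½ = ln 2 / k = ln 2 / 0.1455 ≈ 4.76 hours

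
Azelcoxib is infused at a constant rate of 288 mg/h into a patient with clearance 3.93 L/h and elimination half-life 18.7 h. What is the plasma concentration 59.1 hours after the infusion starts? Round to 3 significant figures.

Css = rate / CL = 288 / 3.93 = 73.28 µg/mL
k = ln 2 / 18.7 = 0.03707 h⁻¹
C(t) = Css (1 − e^(−kt)) = 73.28 × (1 − e^(−2.191)) = 73.28 × 0.8882 ≈ 65.1 µg/mL

65.1 µg/mL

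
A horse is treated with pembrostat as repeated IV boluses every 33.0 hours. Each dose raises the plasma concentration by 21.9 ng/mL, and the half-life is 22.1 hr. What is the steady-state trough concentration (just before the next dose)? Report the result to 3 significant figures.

12.1 ng/mL

k = ln 2 / 22.1 = 0.03136 hr⁻¹
Fraction remaining after one interval: e^(−kτ) = e^(−0.03136 × 33.0) = 0.3552
R = 1 / (1 − 0.3552) = 1.551
Css,max = 21.9 × 1.551 = 33.97 ng/mL
Css,min = Css,max × e^(−kτ) = 33.97 × 0.3552 ≈ 12.1 ng/mL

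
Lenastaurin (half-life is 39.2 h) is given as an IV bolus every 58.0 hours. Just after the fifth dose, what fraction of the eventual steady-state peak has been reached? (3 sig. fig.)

k = ln 2 / 39.2 = 0.01768 h⁻¹
f_n = 1 − e^(−nkτ) = 1 − e^(−5 × 0.01768 × 58.0) = 1 − e^(−5.128) = 1 − 0.005929 ≈ 0.994

0.994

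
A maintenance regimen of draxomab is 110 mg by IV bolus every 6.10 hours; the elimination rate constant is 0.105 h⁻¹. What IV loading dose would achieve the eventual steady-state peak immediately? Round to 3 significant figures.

Accumulation ratio R = 1 / (1 − e^(−kτ)) = 1 / (1 − e^(−0.1050×6.10)) = 1 / (1 − 0.5270) = 2.114
Loading dose = maintenance dose × R = 110 × 2.114 ≈ 233 mg

233 mg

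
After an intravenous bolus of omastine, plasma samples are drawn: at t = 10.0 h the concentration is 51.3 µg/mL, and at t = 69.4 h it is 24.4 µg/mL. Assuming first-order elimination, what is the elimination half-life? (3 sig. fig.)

k = ln(C₁/C₂) / (t₂ − t₁) = ln(51.3/24.4) / (69.4 − 10.0)
  = 0.7431 / 59.40 = 0.01251 h⁻¹
t½ = ln 2 / k = ln 2 / 0.01251 ≈ 55.4 hours

55.4 hours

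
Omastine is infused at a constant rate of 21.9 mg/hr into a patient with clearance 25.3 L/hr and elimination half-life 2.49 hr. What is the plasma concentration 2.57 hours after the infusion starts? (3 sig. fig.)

Css = rate / CL = 21.9 / 25.3 = 0.8656 mg/L
k = ln 2 / 2.49 = 0.2784 hr⁻¹
C(t) = Css (1 − e^(−kt)) = 0.8656 × (1 − e^(−0.7154)) = 0.8656 × 0.5110 ≈ 0.442 mg/L

0.442 mg/L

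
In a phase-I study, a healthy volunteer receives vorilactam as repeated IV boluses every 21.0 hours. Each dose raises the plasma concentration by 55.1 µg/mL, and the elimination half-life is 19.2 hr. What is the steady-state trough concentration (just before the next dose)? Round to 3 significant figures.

48.6 µg/mL

k = ln 2 / 19.2 = 0.03610 hr⁻¹
Fraction remaining after one interval: e^(−kτ) = e^(−0.03610 × 21.0) = 0.4685
R = 1 / (1 − 0.4685) = 1.882
Css,max = 55.1 × 1.882 = 103.7 µg/mL
Css,min = Css,max × e^(−kτ) = 103.7 × 0.4685 ≈ 48.6 µg/mL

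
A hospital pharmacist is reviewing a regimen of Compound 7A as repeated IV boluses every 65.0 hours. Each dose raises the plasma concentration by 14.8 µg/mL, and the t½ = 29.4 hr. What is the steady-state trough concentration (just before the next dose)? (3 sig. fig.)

k = ln 2 / 29.4 = 0.02358 hr⁻¹
Fraction remaining after one interval: e^(−kτ) = e^(−0.02358 × 65.0) = 0.2160
R = 1 / (1 − 0.2160) = 1.276
Css,max = 14.8 × 1.276 = 18.88 µg/mL
Css,min = Css,max × e^(−kτ) = 18.88 × 0.2160 ≈ 4.08 µg/mL

4.08 µg/mL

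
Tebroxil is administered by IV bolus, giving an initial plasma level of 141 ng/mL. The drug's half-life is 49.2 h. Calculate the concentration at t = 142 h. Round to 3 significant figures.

19.1 ng/mL

k = ln 2 / 49.2 = 0.01409 h⁻¹
C(t) = C₀ e^(−kt) = 141 × e^(−0.01409 × 142) = 141 × e^(−2.001) = 141 × 0.1353 ≈ 19.1 ng/mL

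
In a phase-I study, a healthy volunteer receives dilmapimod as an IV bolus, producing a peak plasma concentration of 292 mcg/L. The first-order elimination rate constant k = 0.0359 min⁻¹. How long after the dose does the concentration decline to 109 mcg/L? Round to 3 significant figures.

27.4 minutes

C(t) = C₀ e^(−kt)  ⇒  t = ln(C₀/C) / k
t = ln(292/109) / 0.03590 = 0.9854 / 0.03590 ≈ 27.4 minutes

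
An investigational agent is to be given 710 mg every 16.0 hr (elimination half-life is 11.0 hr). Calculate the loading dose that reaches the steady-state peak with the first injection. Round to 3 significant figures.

1120 mg

k = ln 2 / 11.0 = 0.06301 hr⁻¹
Accumulation ratio R = 1 / (1 − e^(−kτ)) = 1 / (1 − e^(−0.06301×16.0)) = 1 / (1 − 0.3649) = 1.574
Loading dose = maintenance dose × R = 710 × 1.574 ≈ 1120 mg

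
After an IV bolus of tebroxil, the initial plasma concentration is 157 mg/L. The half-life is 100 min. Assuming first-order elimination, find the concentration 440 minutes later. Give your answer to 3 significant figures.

7.44 mg/L

k = ln 2 / 100 = 0.006931 min⁻¹
440 min is 4.400 half-lives, so C = 157 × (1/2)^4.400 = 157 × 0.04737 ≈ 7.44 mg/L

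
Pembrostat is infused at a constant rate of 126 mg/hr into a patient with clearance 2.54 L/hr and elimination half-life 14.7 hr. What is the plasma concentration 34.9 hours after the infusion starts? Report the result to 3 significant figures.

40.0 mg/L

Css = rate / CL = 126 / 2.54 = 49.61 mg/L
k = ln 2 / 14.7 = 0.04715 hr⁻¹
C(t) = Css (1 − e^(−kt)) = 49.61 × (1 − e^(−1.646)) = 49.61 × 0.8071 ≈ 40.0 mg/L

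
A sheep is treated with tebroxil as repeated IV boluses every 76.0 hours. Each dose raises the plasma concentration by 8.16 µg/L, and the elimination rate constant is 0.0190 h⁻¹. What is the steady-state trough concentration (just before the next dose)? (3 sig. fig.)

2.52 µg/L

Fraction remaining after one interval: e^(−kτ) = e^(−0.01900 × 76.0) = 0.2360
R = 1 / (1 − 0.2360) = 1.309
Css,max = 8.16 × 1.309 = 10.68 µg/L
Css,min = Css,max × e^(−kτ) = 10.68 × 0.2360 ≈ 2.52 µg/L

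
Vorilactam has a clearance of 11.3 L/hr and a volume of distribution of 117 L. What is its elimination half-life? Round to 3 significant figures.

k = CL / V = 11.3 / 117 = 0.09658 hr⁻¹
t½ = ln 2 / k = ln 2 / 0.09658 ≈ 7.18 hours

7.18 hours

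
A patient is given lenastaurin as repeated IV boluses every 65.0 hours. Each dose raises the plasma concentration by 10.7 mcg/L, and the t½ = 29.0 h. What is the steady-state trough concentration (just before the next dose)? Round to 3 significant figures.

k = ln 2 / 29.0 = 0.02390 h⁻¹
Fraction remaining after one interval: e^(−kτ) = e^(−0.02390 × 65.0) = 0.2115
R = 1 / (1 − 0.2115) = 1.268
Css,max = 10.7 × 1.268 = 13.57 mcg/L
Css,min = Css,max × e^(−kτ) = 13.57 × 0.2115 ≈ 2.87 mcg/L

2.87 mcg/L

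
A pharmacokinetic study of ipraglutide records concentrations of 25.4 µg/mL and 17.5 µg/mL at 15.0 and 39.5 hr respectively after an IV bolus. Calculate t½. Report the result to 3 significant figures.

k = ln(C₁/C₂) / (t₂ − t₁) = ln(25.4/17.5) / (39.5 − 15.0)
  = 0.3725 / 24.50 = 0.01521 hr⁻¹
t½ = ln 2 / k = ln 2 / 0.01521 ≈ 45.6 hours

45.6 hours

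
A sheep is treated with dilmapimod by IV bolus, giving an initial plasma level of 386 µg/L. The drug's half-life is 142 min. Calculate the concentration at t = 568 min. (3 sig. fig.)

k = ln 2 / 142 = 0.004881 min⁻¹
C(t) = C₀ e^(−kt) = 386 × e^(−0.004881 × 568) = 386 × e^(−2.773) = 386 × 0.06250 ≈ 24.1 µg/L

24.1 µg/L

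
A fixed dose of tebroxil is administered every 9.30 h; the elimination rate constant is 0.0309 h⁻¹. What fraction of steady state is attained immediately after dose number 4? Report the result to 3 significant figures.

f_n = 1 − e^(−nkτ) = 1 − e^(−4 × 0.03090 × 9.30) = 1 − e^(−1.149) = 1 − 0.3168 ≈ 0.683

0.683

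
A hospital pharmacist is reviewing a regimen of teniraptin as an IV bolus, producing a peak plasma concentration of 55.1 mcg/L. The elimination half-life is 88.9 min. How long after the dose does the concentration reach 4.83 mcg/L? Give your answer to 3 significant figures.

312 minutes

k = ln 2 / 88.9 = 0.007797 min⁻¹
C(t) = C₀ e^(−kt)  ⇒  t = ln(C₀/C) / k
t = ln(55.1/4.83) / 0.007797 = 2.434 / 0.007797 ≈ 312 minutes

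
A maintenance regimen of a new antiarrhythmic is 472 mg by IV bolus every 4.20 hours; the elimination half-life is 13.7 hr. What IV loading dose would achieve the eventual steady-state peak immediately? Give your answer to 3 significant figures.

2470 mg

k = ln 2 / 13.7 = 0.05059 hr⁻¹
Accumulation ratio R = 1 / (1 − e^(−kτ)) = 1 / (1 − e^(−0.05059×4.20)) = 1 / (1 − 0.8086) = 5.224
Loading dose = maintenance dose × R = 472 × 5.224 ≈ 2470 mg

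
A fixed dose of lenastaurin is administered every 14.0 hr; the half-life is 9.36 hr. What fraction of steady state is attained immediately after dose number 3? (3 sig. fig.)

k = ln 2 / 9.36 = 0.07405 hr⁻¹
f_n = 1 − e^(−nkτ) = 1 − e^(−3 × 0.07405 × 14.0) = 1 − e^(−3.110) = 1 − 0.04459 ≈ 0.955

0.955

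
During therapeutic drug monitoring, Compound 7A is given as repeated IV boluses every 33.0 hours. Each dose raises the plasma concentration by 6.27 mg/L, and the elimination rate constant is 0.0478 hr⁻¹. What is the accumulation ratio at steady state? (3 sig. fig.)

Fraction remaining after one interval: e^(−kτ) = e^(−0.04780 × 33.0) = 0.2065
R = 1 / (1 − 0.2065) = 1 / 0.7935 ≈ 1.26

1.26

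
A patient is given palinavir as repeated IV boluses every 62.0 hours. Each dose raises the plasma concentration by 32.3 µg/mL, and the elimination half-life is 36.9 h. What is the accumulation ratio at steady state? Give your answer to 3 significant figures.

1.45

k = ln 2 / 36.9 = 0.01878 h⁻¹
Fraction remaining after one interval: e^(−kτ) = e^(−0.01878 × 62.0) = 0.3120
R = 1 / (1 − 0.3120) = 1 / 0.6880 ≈ 1.45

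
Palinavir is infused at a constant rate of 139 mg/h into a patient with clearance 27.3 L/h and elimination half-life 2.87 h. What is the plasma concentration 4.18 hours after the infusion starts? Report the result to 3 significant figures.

Css = rate / CL = 139 / 27.3 = 5.092 mg/L
k = ln 2 / 2.87 = 0.2415 h⁻¹
C(t) = Css (1 − e^(−kt)) = 5.092 × (1 − e^(−1.010)) = 5.092 × 0.6356 ≈ 3.24 mg/L

3.24 mg/L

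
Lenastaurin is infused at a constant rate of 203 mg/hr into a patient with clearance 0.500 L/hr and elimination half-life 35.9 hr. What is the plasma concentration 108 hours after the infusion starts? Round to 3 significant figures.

Css = rate / CL = 203 / 0.500 = 406.0 mg/L
k = ln 2 / 35.9 = 0.01931 hr⁻¹
C(t) = Css (1 − e^(−kt)) = 406.0 × (1 − e^(−2.085)) = 406.0 × 0.8757 ≈ 356 mg/L

356 mg/L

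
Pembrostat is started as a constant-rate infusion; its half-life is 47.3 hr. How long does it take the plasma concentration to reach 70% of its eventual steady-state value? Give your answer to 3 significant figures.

82.2 hours

k = ln 2 / 47.3 = 0.01465 hr⁻¹
f = 1 − e^(−kt)  ⇒  t = −ln(1 − f) / k
t = −ln(1 − 0.7) / 0.01465 = 1.204 / 0.01465 ≈ 82.2 hours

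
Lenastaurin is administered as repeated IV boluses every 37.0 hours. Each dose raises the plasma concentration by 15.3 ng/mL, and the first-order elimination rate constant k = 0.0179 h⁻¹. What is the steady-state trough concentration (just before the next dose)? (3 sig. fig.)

Fraction remaining after one interval: e^(−kτ) = e^(−0.01790 × 37.0) = 0.5157
R = 1 / (1 − 0.5157) = 2.065
Css,max = 15.3 × 2.065 = 31.59 ng/mL
Css,min = Css,max × e^(−kτ) = 31.59 × 0.5157 ≈ 16.3 ng/mL

16.3 ng/mL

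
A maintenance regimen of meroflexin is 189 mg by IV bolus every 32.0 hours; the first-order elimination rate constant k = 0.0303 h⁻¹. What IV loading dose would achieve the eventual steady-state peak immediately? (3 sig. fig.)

304 mg

Accumulation ratio R = 1 / (1 − e^(−kτ)) = 1 / (1 − e^(−0.03030×32.0)) = 1 / (1 − 0.3792) = 1.611
Loading dose = maintenance dose × R = 189 × 1.611 ≈ 304 mg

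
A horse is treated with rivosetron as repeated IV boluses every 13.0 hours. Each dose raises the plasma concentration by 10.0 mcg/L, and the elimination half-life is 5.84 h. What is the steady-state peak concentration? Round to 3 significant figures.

k = ln 2 / 5.84 = 0.1187 h⁻¹
Fraction remaining after one interval: e^(−kτ) = e^(−0.1187 × 13.0) = 0.2137
R = 1 / (1 − 0.2137) = 1.272
Css,max = 10.0 × 1.272 ≈ 12.7 mcg/L

12.7 mcg/L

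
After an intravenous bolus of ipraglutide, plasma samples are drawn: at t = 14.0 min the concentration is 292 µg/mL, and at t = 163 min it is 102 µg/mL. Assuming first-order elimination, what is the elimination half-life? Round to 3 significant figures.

k = ln(C₁/C₂) / (t₂ − t₁) = ln(292/102) / (163 − 14.0)
  = 1.052 / 149.0 = 0.007059 min⁻¹
t½ = ln 2 / k = ln 2 / 0.007059 ≈ 98.2 minutes

98.2 minutes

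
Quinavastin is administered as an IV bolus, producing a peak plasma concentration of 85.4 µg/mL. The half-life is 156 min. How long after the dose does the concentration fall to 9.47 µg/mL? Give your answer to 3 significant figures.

495 minutes

k = ln 2 / 156 = 0.004443 min⁻¹
C(t) = C₀ e^(−kt)  ⇒  t = ln(C₀/C) / k
t = ln(85.4/9.47) / 0.004443 = 2.199 / 0.004443 ≈ 495 minutes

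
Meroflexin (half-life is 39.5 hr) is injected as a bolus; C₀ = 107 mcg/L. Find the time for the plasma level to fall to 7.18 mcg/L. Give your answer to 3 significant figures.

k = ln 2 / 39.5 = 0.01755 hr⁻¹
C(t) = C₀ e^(−kt)  ⇒  t = ln(C₀/C) / k
t = ln(107/7.18) / 0.01755 = 2.702 / 0.01755 ≈ 154 hours

154 hours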